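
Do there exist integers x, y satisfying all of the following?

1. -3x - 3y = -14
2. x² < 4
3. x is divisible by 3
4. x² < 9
No

Even the single constraint (-3x - 3y = -14) is infeasible over the integers.

  - -3x - 3y = -14: every term on the left is divisible by 3, so the LHS ≡ 0 (mod 3), but the RHS -14 is not — no integer solution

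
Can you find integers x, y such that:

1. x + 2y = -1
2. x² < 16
Yes

Take x = -1, y = 0. Substituting into each constraint:
  (1) (-1) + 2(0) = -1 ✓
  (2) x² = (-1)² = 1, and 1 < 16 ✓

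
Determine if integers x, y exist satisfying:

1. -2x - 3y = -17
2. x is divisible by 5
Yes

Take x = -5, y = 9. Substituting into each constraint:
  (1) -2(-5) - 3(9) = -17 ✓
  (2) -5 = 5 × -1, remainder 0 ✓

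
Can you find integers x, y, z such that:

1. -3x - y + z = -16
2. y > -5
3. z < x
Yes

Take x = 0, y = 15, z = -1. Substituting into each constraint:
  (1) -3(0) + (-15) + (-1) = -16 ✓
  (2) 15 > -5 ✓
  (3) -1 < 0 ✓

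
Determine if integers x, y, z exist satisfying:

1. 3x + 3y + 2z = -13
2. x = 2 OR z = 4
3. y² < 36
Yes

Take x = -6, y = -1, z = 4. Substituting into each constraint:
  (1) 3(-6) + 3(-1) + 2(4) = -13 ✓
  (2) z = 4, target 4 ✓ (second branch holds)
  (3) y² = (-1)² = 1, and 1 < 36 ✓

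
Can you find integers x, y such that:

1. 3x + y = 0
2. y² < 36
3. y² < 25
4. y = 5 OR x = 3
No

A contradictory subset is {3x + y = 0, y² < 25, y = 5 OR x = 3}. No integer assignment can satisfy these jointly:

  - 3x + y = 0: is a linear equation tying the variables together
  - y² < 25: restricts y to |y| ≤ 4
  - y = 5 OR x = 3: forces a choice: either y = 5 or x = 3

Split on the disjunction (y = 5 OR x = 3):
  • If y = 5: this contradicts y² < 25, which requires |y| ≤ 4.
  • If x = 3: the equation forces y = -9, but y² < 25 requires |y| ≤ 4.
Both branches are infeasible, so the system has no integer solution.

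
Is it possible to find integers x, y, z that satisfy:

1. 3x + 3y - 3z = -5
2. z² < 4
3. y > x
No

Even the single constraint (3x + 3y - 3z = -5) is infeasible over the integers.

  - 3x + 3y - 3z = -5: every term on the left is divisible by 3, so the LHS ≡ 0 (mod 3), but the RHS -5 is not — no integer solution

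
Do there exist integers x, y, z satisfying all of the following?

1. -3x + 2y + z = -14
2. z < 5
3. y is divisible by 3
Yes

Take x = 0, y = 0, z = -14. Substituting into each constraint:
  (1) -3(0) + 2(0) + (-14) = -14 ✓
  (2) -14 < 5 ✓
  (3) 0 = 3 × 0, remainder 0 ✓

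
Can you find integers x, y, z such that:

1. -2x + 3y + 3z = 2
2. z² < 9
Yes

Take x = 2, y = 0, z = 2. Substituting into each constraint:
  (1) -2(2) + 3(0) + 3(2) = 2 ✓
  (2) z² = (2)² = 4, and 4 < 9 ✓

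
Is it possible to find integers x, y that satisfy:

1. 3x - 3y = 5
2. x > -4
No

Even the single constraint (3x - 3y = 5) is infeasible over the integers.

  - 3x - 3y = 5: every term on the left is divisible by 3, so the LHS ≡ 0 (mod 3), but the RHS 5 is not — no integer solution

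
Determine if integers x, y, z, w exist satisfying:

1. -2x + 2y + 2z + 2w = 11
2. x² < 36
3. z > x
No

Even the single constraint (-2x + 2y + 2z + 2w = 11) is infeasible over the integers.

  - -2x + 2y + 2z + 2w = 11: every term on the left is divisible by 2, so the LHS ≡ 0 (mod 2), but the RHS 11 is not — no integer solution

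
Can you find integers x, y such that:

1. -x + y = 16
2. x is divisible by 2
Yes

Take x = 0, y = 16. Substituting into each constraint:
  (1) 0 + 16 = 16 ✓
  (2) 0 = 2 × 0, remainder 0 ✓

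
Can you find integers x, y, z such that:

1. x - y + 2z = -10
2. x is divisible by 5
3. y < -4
Yes

Take x = 0, y = -6, z = -8. Substituting into each constraint:
  (1) 0 + 6 + 2(-8) = -10 ✓
  (2) 0 = 5 × 0, remainder 0 ✓
  (3) -6 < -4 ✓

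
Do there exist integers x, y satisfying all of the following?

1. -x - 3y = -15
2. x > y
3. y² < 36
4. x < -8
No

A contradictory subset is {-x - 3y = -15, x > y, x < -8}. No integer assignment can satisfy these jointly:

  - -x - 3y = -15: is a linear equation tying the variables together
  - x > y: bounds one variable relative to another variable
  - x < -8: bounds one variable relative to a constant

Propagating the comparison: y < x and x ≤ -9 give y ≤ -10. Range argument: with x ∈ [−∞, -9], y ∈ [−∞, -10], the left side of the equation is at least 39, but the right side is -15 < 39. No integer solution exists.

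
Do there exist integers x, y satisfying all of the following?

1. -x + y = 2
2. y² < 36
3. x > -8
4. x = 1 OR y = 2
Yes

Take x = 0, y = 2. Substituting into each constraint:
  (1) 0 + 2 = 2 ✓
  (2) y² = (2)² = 4, and 4 < 36 ✓
  (3) 0 > -8 ✓
  (4) y = 2, target 2 ✓ (second branch holds)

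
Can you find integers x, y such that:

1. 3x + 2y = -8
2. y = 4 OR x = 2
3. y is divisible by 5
No

The full constraint system is jointly infeasible over the integers. Each constraint and what it forces:

  - 3x + 2y = -8: is a linear equation tying the variables together
  - y = 4 OR x = 2: forces a choice: either y = 4 or x = 2
  - y is divisible by 5: restricts y to multiples of 5

Split on the disjunction (y = 4 OR x = 2):
  • If y = 4: this contradicts the divisibility constraint — 4 is not a multiple of 5.
  • If x = 2: with x = 2, writing y = 5y', every remaining term of the linear equation is divisible by 10, so the left side is ≡ 0 (mod 10); but the right side -14 ≡ 6 (mod 10). No integers can satisfy it.
Both branches are infeasible, so the system has no integer solution.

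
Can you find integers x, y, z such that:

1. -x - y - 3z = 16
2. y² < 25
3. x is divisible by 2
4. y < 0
Yes

Take x = -2, y = -2, z = -4. Substituting into each constraint:
  (1) 2 + 2 - 3(-4) = 16 ✓
  (2) y² = (-2)² = 4, and 4 < 25 ✓
  (3) -2 = 2 × -1, remainder 0 ✓
  (4) -2 < 0 ✓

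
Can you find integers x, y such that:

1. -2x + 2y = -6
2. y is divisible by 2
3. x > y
Yes

Take x = 3, y = 0. Substituting into each constraint:
  (1) -2(3) + 2(0) = -6 ✓
  (2) 0 = 2 × 0, remainder 0 ✓
  (3) 3 > 0 ✓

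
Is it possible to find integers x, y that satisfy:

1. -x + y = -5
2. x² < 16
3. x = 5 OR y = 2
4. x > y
No

A contradictory subset is {-x + y = -5, x² < 16, x = 5 OR y = 2}. No integer assignment can satisfy these jointly:

  - -x + y = -5: is a linear equation tying the variables together
  - x² < 16: restricts x to |x| ≤ 3
  - x = 5 OR y = 2: forces a choice: either x = 5 or y = 2

Split on the disjunction (x = 5 OR y = 2):
  • If x = 5: this contradicts x² < 16, which requires |x| ≤ 3.
  • If y = 2: the equation forces x = 7, but x² < 16 requires |x| ≤ 3.
Both branches are infeasible, so the system has no integer solution.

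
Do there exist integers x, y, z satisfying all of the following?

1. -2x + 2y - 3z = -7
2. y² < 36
Yes

Take x = 0, y = 1, z = 3. Substituting into each constraint:
  (1) -2(0) + 2(1) - 3(3) = -7 ✓
  (2) y² = (1)² = 1, and 1 < 36 ✓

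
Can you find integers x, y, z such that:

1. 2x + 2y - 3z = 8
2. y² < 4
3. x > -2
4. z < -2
Yes

Take x = -1, y = -1, z = -4. Substituting into each constraint:
  (1) 2(-1) + 2(-1) - 3(-4) = 8 ✓
  (2) y² = (-1)² = 1, and 1 < 4 ✓
  (3) -1 > -2 ✓
  (4) -4 < -2 ✓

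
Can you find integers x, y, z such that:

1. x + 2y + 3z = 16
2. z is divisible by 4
Yes

Take x = 0, y = 8, z = 0. Substituting into each constraint:
  (1) 0 + 2(8) + 3(0) = 16 ✓
  (2) 0 = 4 × 0, remainder 0 ✓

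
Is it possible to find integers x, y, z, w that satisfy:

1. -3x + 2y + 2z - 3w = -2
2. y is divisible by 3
Yes

Take x = 0, y = 0, z = -1, w = 0. Substituting into each constraint:
  (1) -3(0) + 2(0) + 2(-1) - 3(0) = -2 ✓
  (2) 0 = 3 × 0, remainder 0 ✓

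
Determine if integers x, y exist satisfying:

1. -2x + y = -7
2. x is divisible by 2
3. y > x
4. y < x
No

A contradictory subset is {y > x, y < x}. No integer assignment can satisfy these jointly:

  - y > x: bounds one variable relative to another variable
  - y < x: bounds one variable relative to another variable

Direct contradiction: y > x and x > y cannot both hold.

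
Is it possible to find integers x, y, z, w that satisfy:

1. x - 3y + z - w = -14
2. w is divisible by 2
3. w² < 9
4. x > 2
Yes

Take x = 3, y = 0, z = -17, w = 0. Substituting into each constraint:
  (1) 3 - 3(0) + (-17) + 0 = -14 ✓
  (2) 0 = 2 × 0, remainder 0 ✓
  (3) w² = (0)² = 0, and 0 < 9 ✓
  (4) 3 > 2 ✓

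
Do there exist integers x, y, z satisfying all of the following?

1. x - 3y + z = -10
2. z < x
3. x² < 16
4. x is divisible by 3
Yes

Take x = 0, y = 3, z = -1. Substituting into each constraint:
  (1) 0 - 3(3) + (-1) = -10 ✓
  (2) -1 < 0 ✓
  (3) x² = (0)² = 0, and 0 < 16 ✓
  (4) 0 = 3 × 0, remainder 0 ✓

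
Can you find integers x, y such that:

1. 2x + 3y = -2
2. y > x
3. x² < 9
Yes

Take x = -1, y = 0. Substituting into each constraint:
  (1) 2(-1) + 3(0) = -2 ✓
  (2) 0 > -1 ✓
  (3) x² = (-1)² = 1, and 1 < 9 ✓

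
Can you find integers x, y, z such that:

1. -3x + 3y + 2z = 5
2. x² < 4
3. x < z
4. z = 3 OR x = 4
No

A contradictory subset is {-3x + 3y + 2z = 5, x² < 4, z = 3 OR x = 4}. No integer assignment can satisfy these jointly:

  - -3x + 3y + 2z = 5: is a linear equation tying the variables together
  - x² < 4: restricts x to |x| ≤ 1
  - z = 3 OR x = 4: forces a choice: either z = 3 or x = 4

Split on the disjunction (z = 3 OR x = 4):
  • If z = 3: with z = 3, every remaining term of the linear equation is divisible by 3, so the left side is ≡ 0 (mod 3); but the right side -1 ≡ 2 (mod 3). No integers can satisfy it.
  • If x = 4: this contradicts x² < 4, which requires |x| ≤ 1.
Both branches are infeasible, so the system has no integer solution.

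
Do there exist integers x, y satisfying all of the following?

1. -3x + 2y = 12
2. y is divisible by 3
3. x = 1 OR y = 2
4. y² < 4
No

A contradictory subset is {-3x + 2y = 12, x = 1 OR y = 2, y² < 4}. No integer assignment can satisfy these jointly:

  - -3x + 2y = 12: is a linear equation tying the variables together
  - x = 1 OR y = 2: forces a choice: either x = 1 or y = 2
  - y² < 4: restricts y to |y| ≤ 1

Split on the disjunction (x = 1 OR y = 2):
  • If x = 1: with x = 1, every remaining term of the linear equation is divisible by 2, so the left side is ≡ 0 (mod 2); but the right side 15 ≡ 1 (mod 2). No integers can satisfy it.
  • If y = 2: this contradicts y² < 4, which requires |y| ≤ 1.
Both branches are infeasible, so the system has no integer solution.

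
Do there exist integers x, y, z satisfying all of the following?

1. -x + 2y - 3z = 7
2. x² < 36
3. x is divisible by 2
Yes

Take x = 0, y = 2, z = -1. Substituting into each constraint:
  (1) 0 + 2(2) - 3(-1) = 7 ✓
  (2) x² = (0)² = 0, and 0 < 36 ✓
  (3) 0 = 2 × 0, remainder 0 ✓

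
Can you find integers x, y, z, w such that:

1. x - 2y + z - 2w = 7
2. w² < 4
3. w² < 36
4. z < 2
Yes

Take x = 7, y = 0, z = 0, w = 0. Substituting into each constraint:
  (1) 7 - 2(0) + 0 - 2(0) = 7 ✓
  (2) w² = (0)² = 0, and 0 < 4 ✓
  (3) w² = (0)² = 0, and 0 < 36 ✓
  (4) 0 < 2 ✓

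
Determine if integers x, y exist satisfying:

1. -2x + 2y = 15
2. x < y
No

Even the single constraint (-2x + 2y = 15) is infeasible over the integers.

  - -2x + 2y = 15: every term on the left is divisible by 2, so the LHS ≡ 0 (mod 2), but the RHS 15 is not — no integer solution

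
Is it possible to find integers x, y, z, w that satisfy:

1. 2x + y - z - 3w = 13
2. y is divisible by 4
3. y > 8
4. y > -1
Yes

Take x = 0, y = 12, z = 5, w = -2. Substituting into each constraint:
  (1) 2(0) + 12 + (-5) - 3(-2) = 13 ✓
  (2) 12 = 4 × 3, remainder 0 ✓
  (3) 12 > 8 ✓
  (4) 12 > -1 ✓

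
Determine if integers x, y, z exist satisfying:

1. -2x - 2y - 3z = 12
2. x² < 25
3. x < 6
Yes

Take x = 0, y = -6, z = 0. Substituting into each constraint:
  (1) -2(0) - 2(-6) - 3(0) = 12 ✓
  (2) x² = (0)² = 0, and 0 < 25 ✓
  (3) 0 < 6 ✓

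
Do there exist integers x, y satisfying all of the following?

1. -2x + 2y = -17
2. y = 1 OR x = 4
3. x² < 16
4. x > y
No

Even the single constraint (-2x + 2y = -17) is infeasible over the integers.

  - -2x + 2y = -17: every term on the left is divisible by 2, so the LHS ≡ 0 (mod 2), but the RHS -17 is not — no integer solution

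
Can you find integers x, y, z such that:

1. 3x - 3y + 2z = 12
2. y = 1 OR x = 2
Yes

Take x = 2, y = 0, z = 3. Substituting into each constraint:
  (1) 3(2) - 3(0) + 2(3) = 12 ✓
  (2) x = 2, target 2 ✓ (second branch holds)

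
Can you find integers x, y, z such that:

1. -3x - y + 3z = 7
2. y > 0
Yes

Take x = 0, y = 2, z = 3. Substituting into each constraint:
  (1) -3(0) + (-2) + 3(3) = 7 ✓
  (2) 2 > 0 ✓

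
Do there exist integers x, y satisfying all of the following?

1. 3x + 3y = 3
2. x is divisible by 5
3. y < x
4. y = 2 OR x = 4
No

The full constraint system is jointly infeasible over the integers. Each constraint and what it forces:

  - 3x + 3y = 3: is a linear equation tying the variables together
  - x is divisible by 5: restricts x to multiples of 5
  - y < x: bounds one variable relative to another variable
  - y = 2 OR x = 4: forces a choice: either y = 2 or x = 4

Split on the disjunction (y = 2 OR x = 4):
  • If y = 2: with y = 2, writing x = 5x', every remaining term of the linear equation is divisible by 15, so the left side is ≡ 0 (mod 15); but the right side -3 ≡ 12 (mod 15). No integers can satisfy it.
  • If x = 4: this contradicts the divisibility constraint — 4 is not a multiple of 5.
Both branches are infeasible, so the system has no integer solution.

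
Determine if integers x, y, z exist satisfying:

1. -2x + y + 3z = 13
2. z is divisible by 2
Yes

Take x = -6, y = 1, z = 0. Substituting into each constraint:
  (1) -2(-6) + 1 + 3(0) = 13 ✓
  (2) 0 = 2 × 0, remainder 0 ✓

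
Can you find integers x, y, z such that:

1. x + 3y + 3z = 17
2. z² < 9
Yes

Take x = 2, y = 5, z = 0. Substituting into each constraint:
  (1) 2 + 3(5) + 3(0) = 17 ✓
  (2) z² = (0)² = 0, and 0 < 9 ✓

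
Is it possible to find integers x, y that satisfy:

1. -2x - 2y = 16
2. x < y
Yes

Take x = -8, y = 0. Substituting into each constraint:
  (1) -2(-8) - 2(0) = 16 ✓
  (2) -8 < 0 ✓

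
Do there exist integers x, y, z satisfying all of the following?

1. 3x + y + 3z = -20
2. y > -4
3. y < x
Yes

Take x = 2, y = 1, z = -9. Substituting into each constraint:
  (1) 3(2) + 1 + 3(-9) = -20 ✓
  (2) 1 > -4 ✓
  (3) 1 < 2 ✓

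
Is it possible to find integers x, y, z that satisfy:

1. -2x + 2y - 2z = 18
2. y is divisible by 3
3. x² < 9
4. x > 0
Yes

Take x = 1, y = 0, z = -10. Substituting into each constraint:
  (1) -2(1) + 2(0) - 2(-10) = 18 ✓
  (2) 0 = 3 × 0, remainder 0 ✓
  (3) x² = (1)² = 1, and 1 < 9 ✓
  (4) 1 > 0 ✓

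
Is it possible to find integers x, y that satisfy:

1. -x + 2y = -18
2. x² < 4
Yes

Take x = 0, y = -9. Substituting into each constraint:
  (1) 0 + 2(-9) = -18 ✓
  (2) x² = (0)² = 0, and 0 < 4 ✓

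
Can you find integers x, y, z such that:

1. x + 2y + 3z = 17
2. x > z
Yes

Take x = 0, y = 10, z = -1. Substituting into each constraint:
  (1) 0 + 2(10) + 3(-1) = 17 ✓
  (2) 0 > -1 ✓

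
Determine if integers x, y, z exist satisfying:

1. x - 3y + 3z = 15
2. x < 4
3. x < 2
Yes

Take x = 0, y = -5, z = 0. Substituting into each constraint:
  (1) 0 - 3(-5) + 3(0) = 15 ✓
  (2) 0 < 4 ✓
  (3) 0 < 2 ✓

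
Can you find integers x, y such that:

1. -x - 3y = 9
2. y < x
Yes

Take x = 0, y = -3. Substituting into each constraint:
  (1) 0 - 3(-3) = 9 ✓
  (2) -3 < 0 ✓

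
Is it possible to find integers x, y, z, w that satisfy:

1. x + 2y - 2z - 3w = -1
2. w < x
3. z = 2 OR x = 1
Yes

Take x = 1, y = 2, z = 3, w = 0. Substituting into each constraint:
  (1) 1 + 2(2) - 2(3) - 3(0) = -1 ✓
  (2) 0 < 1 ✓
  (3) x = 1, target 1 ✓ (second branch holds)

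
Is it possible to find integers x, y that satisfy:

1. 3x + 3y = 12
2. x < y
Yes

Take x = 1, y = 3. Substituting into each constraint:
  (1) 3(1) + 3(3) = 12 ✓
  (2) 1 < 3 ✓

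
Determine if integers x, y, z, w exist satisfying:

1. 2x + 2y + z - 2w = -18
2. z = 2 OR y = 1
Yes

Take x = 0, y = 1, z = 0, w = 10. Substituting into each constraint:
  (1) 2(0) + 2(1) + 0 - 2(10) = -18 ✓
  (2) y = 1, target 1 ✓ (second branch holds)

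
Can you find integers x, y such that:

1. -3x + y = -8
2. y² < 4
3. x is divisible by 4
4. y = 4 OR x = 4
No

A contradictory subset is {-3x + y = -8, y² < 4, y = 4 OR x = 4}. No integer assignment can satisfy these jointly:

  - -3x + y = -8: is a linear equation tying the variables together
  - y² < 4: restricts y to |y| ≤ 1
  - y = 4 OR x = 4: forces a choice: either y = 4 or x = 4

Split on the disjunction (y = 4 OR x = 4):
  • If y = 4: this contradicts y² < 4, which requires |y| ≤ 1.
  • If x = 4: the equation forces y = 4, but y² < 4 requires |y| ≤ 1.
Both branches are infeasible, so the system has no integer solution.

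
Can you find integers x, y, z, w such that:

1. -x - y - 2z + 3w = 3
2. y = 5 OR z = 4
Yes

Take x = -11, y = 0, z = 4, w = 0. Substituting into each constraint:
  (1) 11 + 0 - 2(4) + 3(0) = 3 ✓
  (2) z = 4, target 4 ✓ (second branch holds)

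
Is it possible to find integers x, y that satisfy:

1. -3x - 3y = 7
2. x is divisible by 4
No

Even the single constraint (-3x - 3y = 7) is infeasible over the integers.

  - -3x - 3y = 7: every term on the left is divisible by 3, so the LHS ≡ 0 (mod 3), but the RHS 7 is not — no integer solution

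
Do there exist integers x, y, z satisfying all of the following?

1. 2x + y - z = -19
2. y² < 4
Yes

Take x = 0, y = 0, z = 19. Substituting into each constraint:
  (1) 2(0) + 0 + (-19) = -19 ✓
  (2) y² = (0)² = 0, and 0 < 4 ✓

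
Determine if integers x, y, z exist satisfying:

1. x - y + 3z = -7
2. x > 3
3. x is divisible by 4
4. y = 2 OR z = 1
Yes

Take x = 4, y = 14, z = 1. Substituting into each constraint:
  (1) 4 + (-14) + 3(1) = -7 ✓
  (2) 4 > 3 ✓
  (3) 4 = 4 × 1, remainder 0 ✓
  (4) z = 1, target 1 ✓ (second branch holds)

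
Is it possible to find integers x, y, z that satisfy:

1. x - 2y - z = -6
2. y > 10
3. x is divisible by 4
Yes

Take x = 0, y = 11, z = -16. Substituting into each constraint:
  (1) 0 - 2(11) + 16 = -6 ✓
  (2) 11 > 10 ✓
  (3) 0 = 4 × 0, remainder 0 ✓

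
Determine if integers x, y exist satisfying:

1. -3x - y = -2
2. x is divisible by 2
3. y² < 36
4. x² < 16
Yes

Take x = 0, y = 2. Substituting into each constraint:
  (1) -3(0) + (-2) = -2 ✓
  (2) 0 = 2 × 0, remainder 0 ✓
  (3) y² = (2)² = 4, and 4 < 36 ✓
  (4) x² = (0)² = 0, and 0 < 16 ✓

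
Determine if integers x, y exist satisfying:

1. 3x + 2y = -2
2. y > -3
Yes

Take x = 0, y = -1. Substituting into each constraint:
  (1) 3(0) + 2(-1) = -2 ✓
  (2) -1 > -3 ✓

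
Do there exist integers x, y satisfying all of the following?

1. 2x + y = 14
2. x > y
Yes

Take x = 7, y = 0. Substituting into each constraint:
  (1) 2(7) + 0 = 14 ✓
  (2) 7 > 0 ✓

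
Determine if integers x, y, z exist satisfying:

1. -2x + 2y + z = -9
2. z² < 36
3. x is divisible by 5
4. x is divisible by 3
Yes

Take x = -15, y = -20, z = 1. Substituting into each constraint:
  (1) -2(-15) + 2(-20) + 1 = -9 ✓
  (2) z² = (1)² = 1, and 1 < 36 ✓
  (3) -15 = 5 × -3, remainder 0 ✓
  (4) -15 = 3 × -5, remainder 0 ✓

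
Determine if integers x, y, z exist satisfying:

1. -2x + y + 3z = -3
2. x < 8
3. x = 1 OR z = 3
Yes

Take x = 6, y = 0, z = 3. Substituting into each constraint:
  (1) -2(6) + 0 + 3(3) = -3 ✓
  (2) 6 < 8 ✓
  (3) z = 3, target 3 ✓ (second branch holds)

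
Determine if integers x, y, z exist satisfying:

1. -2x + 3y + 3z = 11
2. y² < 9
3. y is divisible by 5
Yes

Take x = 2, y = 0, z = 5. Substituting into each constraint:
  (1) -2(2) + 3(0) + 3(5) = 11 ✓
  (2) y² = (0)² = 0, and 0 < 9 ✓
  (3) 0 = 5 × 0, remainder 0 ✓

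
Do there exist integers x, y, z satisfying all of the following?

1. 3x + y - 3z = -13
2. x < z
Yes

Take x = -1, y = -10, z = 0. Substituting into each constraint:
  (1) 3(-1) + (-10) - 3(0) = -13 ✓
  (2) -1 < 0 ✓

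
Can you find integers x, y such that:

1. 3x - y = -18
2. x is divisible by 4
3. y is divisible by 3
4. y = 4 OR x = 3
No

A contradictory subset is {3x - y = -18, x is divisible by 4, y = 4 OR x = 3}. No integer assignment can satisfy these jointly:

  - 3x - y = -18: is a linear equation tying the variables together
  - x is divisible by 4: restricts x to multiples of 4
  - y = 4 OR x = 3: forces a choice: either y = 4 or x = 3

Split on the disjunction (y = 4 OR x = 3):
  • If y = 4: with y = 4, writing x = 4x', every remaining term of the linear equation is divisible by 12, so the left side is ≡ 0 (mod 12); but the right side -14 ≡ 10 (mod 12). No integers can satisfy it.
  • If x = 3: this contradicts the divisibility constraint — 3 is not a multiple of 4.
Both branches are infeasible, so the system has no integer solution.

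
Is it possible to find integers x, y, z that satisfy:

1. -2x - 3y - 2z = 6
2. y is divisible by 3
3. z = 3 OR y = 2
Yes

Take x = -15, y = 6, z = 3. Substituting into each constraint:
  (1) -2(-15) - 3(6) - 2(3) = 6 ✓
  (2) 6 = 3 × 2, remainder 0 ✓
  (3) z = 3, target 3 ✓ (first branch holds)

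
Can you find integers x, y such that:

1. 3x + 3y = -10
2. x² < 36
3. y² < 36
No

Even the single constraint (3x + 3y = -10) is infeasible over the integers.

  - 3x + 3y = -10: every term on the left is divisible by 3, so the LHS ≡ 0 (mod 3), but the RHS -10 is not — no integer solution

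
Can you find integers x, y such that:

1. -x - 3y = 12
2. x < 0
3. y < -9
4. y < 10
No

A contradictory subset is {-x - 3y = 12, x < 0, y < -9}. No integer assignment can satisfy these jointly:

  - -x - 3y = 12: is a linear equation tying the variables together
  - x < 0: bounds one variable relative to a constant
  - y < -9: bounds one variable relative to a constant

Range argument: with x ∈ [−∞, -1], y ∈ [−∞, -10], the left side of the equation is at least 31, but the right side is 12 < 31. No integer solution exists.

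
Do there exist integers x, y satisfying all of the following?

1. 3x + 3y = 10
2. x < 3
No

Even the single constraint (3x + 3y = 10) is infeasible over the integers.

  - 3x + 3y = 10: every term on the left is divisible by 3, so the LHS ≡ 0 (mod 3), but the RHS 10 is not — no integer solution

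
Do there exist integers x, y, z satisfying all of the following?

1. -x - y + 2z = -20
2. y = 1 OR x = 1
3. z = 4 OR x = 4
Yes

Take x = 1, y = 27, z = 4. Substituting into each constraint:
  (1) (-1) + (-27) + 2(4) = -20 ✓
  (2) x = 1, target 1 ✓ (second branch holds)
  (3) z = 4, target 4 ✓ (first branch holds)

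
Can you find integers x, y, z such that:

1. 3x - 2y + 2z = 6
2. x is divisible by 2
Yes

Take x = 0, y = 0, z = 3. Substituting into each constraint:
  (1) 3(0) - 2(0) + 2(3) = 6 ✓
  (2) 0 = 2 × 0, remainder 0 ✓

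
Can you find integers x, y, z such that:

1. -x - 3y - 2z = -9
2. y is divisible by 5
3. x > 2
Yes

Take x = 9, y = 0, z = 0. Substituting into each constraint:
  (1) (-9) - 3(0) - 2(0) = -9 ✓
  (2) 0 = 5 × 0, remainder 0 ✓
  (3) 9 > 2 ✓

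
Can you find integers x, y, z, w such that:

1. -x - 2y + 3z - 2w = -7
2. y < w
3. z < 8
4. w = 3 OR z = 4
Yes

Take x = 17, y = 0, z = 4, w = 1. Substituting into each constraint:
  (1) (-17) - 2(0) + 3(4) - 2(1) = -7 ✓
  (2) 0 < 1 ✓
  (3) 4 < 8 ✓
  (4) z = 4, target 4 ✓ (second branch holds)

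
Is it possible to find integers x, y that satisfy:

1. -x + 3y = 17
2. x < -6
Yes

Take x = -8, y = 3. Substituting into each constraint:
  (1) 8 + 3(3) = 17 ✓
  (2) -8 < -6 ✓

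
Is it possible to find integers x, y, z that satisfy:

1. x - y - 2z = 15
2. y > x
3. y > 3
Yes

Take x = -1, y = 4, z = -10. Substituting into each constraint:
  (1) (-1) + (-4) - 2(-10) = 15 ✓
  (2) 4 > -1 ✓
  (3) 4 > 3 ✓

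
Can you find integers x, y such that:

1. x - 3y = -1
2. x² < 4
Yes

Take x = -1, y = 0. Substituting into each constraint:
  (1) (-1) - 3(0) = -1 ✓
  (2) x² = (-1)² = 1, and 1 < 4 ✓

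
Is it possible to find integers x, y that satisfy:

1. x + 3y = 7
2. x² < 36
Yes

Take x = -2, y = 3. Substituting into each constraint:
  (1) (-2) + 3(3) = 7 ✓
  (2) x² = (-2)² = 4, and 4 < 36 ✓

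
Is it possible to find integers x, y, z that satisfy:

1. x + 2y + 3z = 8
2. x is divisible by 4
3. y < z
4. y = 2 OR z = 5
Yes

Take x = -8, y = 2, z = 4. Substituting into each constraint:
  (1) (-8) + 2(2) + 3(4) = 8 ✓
  (2) -8 = 4 × -2, remainder 0 ✓
  (3) 2 < 4 ✓
  (4) y = 2, target 2 ✓ (first branch holds)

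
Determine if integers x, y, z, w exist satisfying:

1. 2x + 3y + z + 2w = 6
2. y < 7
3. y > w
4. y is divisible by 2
Yes

Take x = 0, y = 0, z = 8, w = -1. Substituting into each constraint:
  (1) 2(0) + 3(0) + 8 + 2(-1) = 6 ✓
  (2) 0 < 7 ✓
  (3) 0 > -1 ✓
  (4) 0 = 2 × 0, remainder 0 ✓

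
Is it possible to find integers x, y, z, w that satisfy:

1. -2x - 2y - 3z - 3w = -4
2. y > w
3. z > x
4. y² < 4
Yes

Take x = 2, y = 0, z = 3, w = -3. Substituting into each constraint:
  (1) -2(2) - 2(0) - 3(3) - 3(-3) = -4 ✓
  (2) 0 > -3 ✓
  (3) 3 > 2 ✓
  (4) y² = (0)² = 0, and 0 < 4 ✓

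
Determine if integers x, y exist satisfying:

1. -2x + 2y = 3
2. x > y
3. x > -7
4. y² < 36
No

Even the single constraint (-2x + 2y = 3) is infeasible over the integers.

  - -2x + 2y = 3: every term on the left is divisible by 2, so the LHS ≡ 0 (mod 2), but the RHS 3 is not — no integer solution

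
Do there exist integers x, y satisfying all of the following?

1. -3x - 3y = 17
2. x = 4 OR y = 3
No

Even the single constraint (-3x - 3y = 17) is infeasible over the integers.

  - -3x - 3y = 17: every term on the left is divisible by 3, so the LHS ≡ 0 (mod 3), but the RHS 17 is not — no integer solution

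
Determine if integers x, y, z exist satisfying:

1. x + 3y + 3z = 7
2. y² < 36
Yes

Take x = 1, y = 0, z = 2. Substituting into each constraint:
  (1) 1 + 3(0) + 3(2) = 7 ✓
  (2) y² = (0)² = 0, and 0 < 36 ✓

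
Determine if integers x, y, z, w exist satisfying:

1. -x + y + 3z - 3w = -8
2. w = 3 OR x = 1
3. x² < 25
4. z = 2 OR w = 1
Yes

Take x = 1, y = -13, z = 2, w = 0. Substituting into each constraint:
  (1) (-1) + (-13) + 3(2) - 3(0) = -8 ✓
  (2) x = 1, target 1 ✓ (second branch holds)
  (3) x² = (1)² = 1, and 1 < 25 ✓
  (4) z = 2, target 2 ✓ (first branch holds)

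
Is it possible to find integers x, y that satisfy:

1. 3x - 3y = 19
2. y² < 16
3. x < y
No

Even the single constraint (3x - 3y = 19) is infeasible over the integers.

  - 3x - 3y = 19: every term on the left is divisible by 3, so the LHS ≡ 0 (mod 3), but the RHS 19 is not — no integer solution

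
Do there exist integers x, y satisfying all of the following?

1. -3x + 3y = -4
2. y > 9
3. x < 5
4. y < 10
No

Even the single constraint (-3x + 3y = -4) is infeasible over the integers.

  - -3x + 3y = -4: every term on the left is divisible by 3, so the LHS ≡ 0 (mod 3), but the RHS -4 is not — no integer solution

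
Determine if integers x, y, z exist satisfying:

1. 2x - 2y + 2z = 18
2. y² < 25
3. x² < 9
Yes

Take x = 0, y = 2, z = 11. Substituting into each constraint:
  (1) 2(0) - 2(2) + 2(11) = 18 ✓
  (2) y² = (2)² = 4, and 4 < 25 ✓
  (3) x² = (0)² = 0, and 0 < 9 ✓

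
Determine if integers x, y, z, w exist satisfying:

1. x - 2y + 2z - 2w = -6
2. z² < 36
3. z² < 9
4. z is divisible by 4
Yes

Take x = 0, y = 0, z = 0, w = 3. Substituting into each constraint:
  (1) 0 - 2(0) + 2(0) - 2(3) = -6 ✓
  (2) z² = (0)² = 0, and 0 < 36 ✓
  (3) z² = (0)² = 0, and 0 < 9 ✓
  (4) 0 = 4 × 0, remainder 0 ✓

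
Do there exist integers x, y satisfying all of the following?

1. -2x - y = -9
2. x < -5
Yes

Take x = -6, y = 21. Substituting into each constraint:
  (1) -2(-6) + (-21) = -9 ✓
  (2) -6 < -5 ✓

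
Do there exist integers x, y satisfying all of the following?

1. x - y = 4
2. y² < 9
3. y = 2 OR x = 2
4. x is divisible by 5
No

A contradictory subset is {x - y = 4, y = 2 OR x = 2, x is divisible by 5}. No integer assignment can satisfy these jointly:

  - x - y = 4: is a linear equation tying the variables together
  - y = 2 OR x = 2: forces a choice: either y = 2 or x = 2
  - x is divisible by 5: restricts x to multiples of 5

Split on the disjunction (y = 2 OR x = 2):
  • If y = 2: with y = 2, writing x = 5x', every remaining term of the linear equation is divisible by 5, so the left side is ≡ 0 (mod 5); but the right side 6 ≡ 1 (mod 5). No integers can satisfy it.
  • If x = 2: this contradicts the divisibility constraint — 2 is not a multiple of 5.
Both branches are infeasible, so the system has no integer solution.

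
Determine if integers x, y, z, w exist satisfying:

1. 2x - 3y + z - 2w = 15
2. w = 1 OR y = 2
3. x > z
Yes

Take x = 0, y = 2, z = -1, w = -11. Substituting into each constraint:
  (1) 2(0) - 3(2) + (-1) - 2(-11) = 15 ✓
  (2) y = 2, target 2 ✓ (second branch holds)
  (3) 0 > -1 ✓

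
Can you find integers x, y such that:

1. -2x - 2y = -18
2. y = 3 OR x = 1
Yes

Take x = 6, y = 3. Substituting into each constraint:
  (1) -2(6) - 2(3) = -18 ✓
  (2) y = 3, target 3 ✓ (first branch holds)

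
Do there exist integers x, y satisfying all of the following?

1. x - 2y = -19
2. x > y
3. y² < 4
No

The full constraint system is jointly infeasible over the integers. Each constraint and what it forces:

  - x - 2y = -19: is a linear equation tying the variables together
  - x > y: bounds one variable relative to another variable
  - y² < 4: restricts y to |y| ≤ 1

Propagating the comparison: x > y and y ≥ -1 give x ≥ 0. Range argument: with x ∈ [0, ∞], y ∈ [-1, 1], the left side of the equation is at least -2, but the right side is -19 < -2. No integer solution exists.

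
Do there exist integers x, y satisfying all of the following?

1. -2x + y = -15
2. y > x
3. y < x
No

A contradictory subset is {y > x, y < x}. No integer assignment can satisfy these jointly:

  - y > x: bounds one variable relative to another variable
  - y < x: bounds one variable relative to another variable

Direct contradiction: y > x and x > y cannot both hold.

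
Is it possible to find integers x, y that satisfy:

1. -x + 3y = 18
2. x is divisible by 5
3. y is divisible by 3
Yes

Take x = -45, y = -9. Substituting into each constraint:
  (1) 45 + 3(-9) = 18 ✓
  (2) -45 = 5 × -9, remainder 0 ✓
  (3) -9 = 3 × -3, remainder 0 ✓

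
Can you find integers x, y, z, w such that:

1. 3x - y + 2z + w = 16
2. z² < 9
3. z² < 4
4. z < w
Yes

Take x = 6, y = 0, z = -1, w = 0. Substituting into each constraint:
  (1) 3(6) + 0 + 2(-1) + 0 = 16 ✓
  (2) z² = (-1)² = 1, and 1 < 9 ✓
  (3) z² = (-1)² = 1, and 1 < 4 ✓
  (4) -1 < 0 ✓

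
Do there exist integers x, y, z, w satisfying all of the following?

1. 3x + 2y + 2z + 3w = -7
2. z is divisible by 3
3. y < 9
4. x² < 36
Yes

Take x = -3, y = 1, z = 0, w = 0. Substituting into each constraint:
  (1) 3(-3) + 2(1) + 2(0) + 3(0) = -7 ✓
  (2) 0 = 3 × 0, remainder 0 ✓
  (3) 1 < 9 ✓
  (4) x² = (-3)² = 9, and 9 < 36 ✓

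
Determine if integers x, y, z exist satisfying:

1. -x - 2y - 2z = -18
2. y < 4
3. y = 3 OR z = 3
Yes

Take x = 12, y = 0, z = 3. Substituting into each constraint:
  (1) (-12) - 2(0) - 2(3) = -18 ✓
  (2) 0 < 4 ✓
  (3) z = 3, target 3 ✓ (second branch holds)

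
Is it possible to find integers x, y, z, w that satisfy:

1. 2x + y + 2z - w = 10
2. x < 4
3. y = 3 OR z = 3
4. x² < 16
Yes

Take x = 0, y = 2, z = 3, w = -2. Substituting into each constraint:
  (1) 2(0) + 2 + 2(3) + 2 = 10 ✓
  (2) 0 < 4 ✓
  (3) z = 3, target 3 ✓ (second branch holds)
  (4) x² = (0)² = 0, and 0 < 16 ✓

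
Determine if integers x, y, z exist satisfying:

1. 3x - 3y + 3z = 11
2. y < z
No

Even the single constraint (3x - 3y + 3z = 11) is infeasible over the integers.

  - 3x - 3y + 3z = 11: every term on the left is divisible by 3, so the LHS ≡ 0 (mod 3), but the RHS 11 is not — no integer solution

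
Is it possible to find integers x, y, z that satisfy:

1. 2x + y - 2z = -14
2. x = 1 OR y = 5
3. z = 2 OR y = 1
Yes

Take x = 1, y = -12, z = 2. Substituting into each constraint:
  (1) 2(1) + (-12) - 2(2) = -14 ✓
  (2) x = 1, target 1 ✓ (first branch holds)
  (3) z = 2, target 2 ✓ (first branch holds)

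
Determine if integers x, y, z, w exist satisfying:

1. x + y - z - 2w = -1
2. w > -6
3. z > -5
Yes

Take x = 1, y = 0, z = 0, w = 1. Substituting into each constraint:
  (1) 1 + 0 + 0 - 2(1) = -1 ✓
  (2) 1 > -6 ✓
  (3) 0 > -5 ✓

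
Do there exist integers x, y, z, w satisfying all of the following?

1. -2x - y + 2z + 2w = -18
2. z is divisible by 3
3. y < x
Yes

Take x = 1, y = 0, z = 0, w = -8. Substituting into each constraint:
  (1) -2(1) + 0 + 2(0) + 2(-8) = -18 ✓
  (2) 0 = 3 × 0, remainder 0 ✓
  (3) 0 < 1 ✓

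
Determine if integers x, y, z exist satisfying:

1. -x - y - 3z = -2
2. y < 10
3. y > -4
Yes

Take x = 0, y = 2, z = 0. Substituting into each constraint:
  (1) 0 + (-2) - 3(0) = -2 ✓
  (2) 2 < 10 ✓
  (3) 2 > -4 ✓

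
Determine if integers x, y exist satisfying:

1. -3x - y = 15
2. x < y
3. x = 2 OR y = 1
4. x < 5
No

A contradictory subset is {-3x - y = 15, x < y, x = 2 OR y = 1}. No integer assignment can satisfy these jointly:

  - -3x - y = 15: is a linear equation tying the variables together
  - x < y: bounds one variable relative to another variable
  - x = 2 OR y = 1: forces a choice: either x = 2 or y = 1

Split on the disjunction (x = 2 OR y = 1):
  • If x = 2: the equation forces y = -21, giving (x, y) = (2, -21), which violates y > x.
  • If y = 1: with y = 1, every remaining term of the linear equation is divisible by 3, so the left side is ≡ 0 (mod 3); but the right side 16 ≡ 1 (mod 3). No integers can satisfy it.
Both branches are infeasible, so the system has no integer solution.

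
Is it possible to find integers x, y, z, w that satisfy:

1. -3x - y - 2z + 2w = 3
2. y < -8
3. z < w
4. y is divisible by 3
Yes

Take x = 4, y = -9, z = -3, w = 0. Substituting into each constraint:
  (1) -3(4) + 9 - 2(-3) + 2(0) = 3 ✓
  (2) -9 < -8 ✓
  (3) -3 < 0 ✓
  (4) -9 = 3 × -3, remainder 0 ✓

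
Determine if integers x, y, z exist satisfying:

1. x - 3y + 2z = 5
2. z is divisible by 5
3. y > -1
Yes

Take x = 5, y = 0, z = 0. Substituting into each constraint:
  (1) 5 - 3(0) + 2(0) = 5 ✓
  (2) 0 = 5 × 0, remainder 0 ✓
  (3) 0 > -1 ✓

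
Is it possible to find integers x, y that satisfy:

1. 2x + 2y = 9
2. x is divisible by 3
No

Even the single constraint (2x + 2y = 9) is infeasible over the integers.

  - 2x + 2y = 9: every term on the left is divisible by 2, so the LHS ≡ 0 (mod 2), but the RHS 9 is not — no integer solution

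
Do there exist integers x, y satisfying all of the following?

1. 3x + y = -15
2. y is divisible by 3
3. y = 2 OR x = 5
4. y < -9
Yes

Take x = 5, y = -30. Substituting into each constraint:
  (1) 3(5) + (-30) = -15 ✓
  (2) -30 = 3 × -10, remainder 0 ✓
  (3) x = 5, target 5 ✓ (second branch holds)
  (4) -30 < -9 ✓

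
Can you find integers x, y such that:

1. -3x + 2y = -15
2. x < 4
Yes

Take x = 3, y = -3. Substituting into each constraint:
  (1) -3(3) + 2(-3) = -15 ✓
  (2) 3 < 4 ✓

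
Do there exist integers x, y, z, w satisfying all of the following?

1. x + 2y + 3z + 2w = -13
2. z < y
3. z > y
No

A contradictory subset is {z < y, z > y}. No integer assignment can satisfy these jointly:

  - z < y: bounds one variable relative to another variable
  - z > y: bounds one variable relative to another variable

Direct contradiction: y > z and z > y cannot both hold.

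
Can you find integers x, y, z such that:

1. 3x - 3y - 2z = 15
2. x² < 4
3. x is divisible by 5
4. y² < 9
Yes

Take x = 0, y = 1, z = -9. Substituting into each constraint:
  (1) 3(0) - 3(1) - 2(-9) = 15 ✓
  (2) x² = (0)² = 0, and 0 < 4 ✓
  (3) 0 = 5 × 0, remainder 0 ✓
  (4) y² = (1)² = 1, and 1 < 9 ✓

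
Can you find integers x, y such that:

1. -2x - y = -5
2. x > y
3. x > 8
Yes

Take x = 9, y = -13. Substituting into each constraint:
  (1) -2(9) + 13 = -5 ✓
  (2) 9 > -13 ✓
  (3) 9 > 8 ✓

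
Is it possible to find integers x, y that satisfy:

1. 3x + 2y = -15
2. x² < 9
Yes

Take x = -1, y = -6. Substituting into each constraint:
  (1) 3(-1) + 2(-6) = -15 ✓
  (2) x² = (-1)² = 1, and 1 < 9 ✓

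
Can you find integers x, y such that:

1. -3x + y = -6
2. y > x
Yes

Take x = 4, y = 6. Substituting into each constraint:
  (1) -3(4) + 6 = -6 ✓
  (2) 6 > 4 ✓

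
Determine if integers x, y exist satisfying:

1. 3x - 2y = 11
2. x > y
Yes

Take x = 9, y = 8. Substituting into each constraint:
  (1) 3(9) - 2(8) = 11 ✓
  (2) 9 > 8 ✓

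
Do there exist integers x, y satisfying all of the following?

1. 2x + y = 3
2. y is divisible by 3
Yes

Take x = 3, y = -3. Substituting into each constraint:
  (1) 2(3) + (-3) = 3 ✓
  (2) -3 = 3 × -1, remainder 0 ✓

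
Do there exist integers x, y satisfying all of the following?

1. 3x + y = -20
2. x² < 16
Yes

Take x = 0, y = -20. Substituting into each constraint:
  (1) 3(0) + (-20) = -20 ✓
  (2) x² = (0)² = 0, and 0 < 16 ✓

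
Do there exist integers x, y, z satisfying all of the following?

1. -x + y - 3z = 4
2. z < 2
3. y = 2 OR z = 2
Yes

Take x = -2, y = 2, z = 0. Substituting into each constraint:
  (1) 2 + 2 - 3(0) = 4 ✓
  (2) 0 < 2 ✓
  (3) y = 2, target 2 ✓ (first branch holds)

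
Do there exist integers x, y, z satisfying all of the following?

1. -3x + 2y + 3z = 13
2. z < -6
Yes

Take x = 0, y = 17, z = -7. Substituting into each constraint:
  (1) -3(0) + 2(17) + 3(-7) = 13 ✓
  (2) -7 < -6 ✓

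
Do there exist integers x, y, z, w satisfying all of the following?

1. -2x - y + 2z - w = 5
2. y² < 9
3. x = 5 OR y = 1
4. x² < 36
Yes

Take x = 5, y = 1, z = 8, w = 0. Substituting into each constraint:
  (1) -2(5) + (-1) + 2(8) + 0 = 5 ✓
  (2) y² = (1)² = 1, and 1 < 9 ✓
  (3) x = 5, target 5 ✓ (first branch holds)
  (4) x² = (5)² = 25, and 25 < 36 ✓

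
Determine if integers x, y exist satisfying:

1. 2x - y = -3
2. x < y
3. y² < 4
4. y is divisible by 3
No

The full constraint system is jointly infeasible over the integers. Each constraint and what it forces:

  - 2x - y = -3: is a linear equation tying the variables together
  - x < y: bounds one variable relative to another variable
  - y² < 4: restricts y to |y| ≤ 1
  - y is divisible by 3: restricts y to multiples of 3

The bounds confine y to {0} with 3 | y. For each value, substitute into the equation:
  • y = 0: the equation gives 2x = -3, so x would not be an integer.
Every case fails, so no integer solution exists.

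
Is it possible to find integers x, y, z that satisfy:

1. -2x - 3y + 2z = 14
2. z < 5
Yes

Take x = 2, y = -6, z = 0. Substituting into each constraint:
  (1) -2(2) - 3(-6) + 2(0) = 14 ✓
  (2) 0 < 5 ✓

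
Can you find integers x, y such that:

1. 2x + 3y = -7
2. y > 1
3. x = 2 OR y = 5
Yes

Take x = -11, y = 5. Substituting into each constraint:
  (1) 2(-11) + 3(5) = -7 ✓
  (2) 5 > 1 ✓
  (3) y = 5, target 5 ✓ (second branch holds)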